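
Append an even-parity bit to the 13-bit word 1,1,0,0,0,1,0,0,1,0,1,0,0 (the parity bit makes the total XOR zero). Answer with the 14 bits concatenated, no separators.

XOR of the 13 data bits: 1⊕1⊕0⊕0⊕0⊕1⊕0⊕0⊕1⊕0⊕1⊕0⊕0 = 1
Parity bit = 1 (so all 14 bits XOR to 0).

11000100101001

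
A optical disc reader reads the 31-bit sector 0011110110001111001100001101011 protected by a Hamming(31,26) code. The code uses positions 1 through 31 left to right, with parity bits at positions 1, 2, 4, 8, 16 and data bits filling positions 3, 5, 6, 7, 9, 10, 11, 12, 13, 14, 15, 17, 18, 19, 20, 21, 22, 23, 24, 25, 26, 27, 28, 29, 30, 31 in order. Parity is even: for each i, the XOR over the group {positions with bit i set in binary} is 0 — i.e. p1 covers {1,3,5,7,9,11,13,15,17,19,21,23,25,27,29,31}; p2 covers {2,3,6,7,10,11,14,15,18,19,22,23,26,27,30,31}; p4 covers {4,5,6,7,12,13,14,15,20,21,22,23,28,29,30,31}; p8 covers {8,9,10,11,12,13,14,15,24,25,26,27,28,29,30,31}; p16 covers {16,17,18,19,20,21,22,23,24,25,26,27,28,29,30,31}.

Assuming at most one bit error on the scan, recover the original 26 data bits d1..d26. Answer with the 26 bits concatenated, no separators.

11101000111001100001101011

s1 (pos 1,3,5,7,9,11,13,15,17,19,21,23,25,27,29,31): 0⊕1⊕1⊕0⊕1⊕0⊕1⊕1⊕0⊕1⊕0⊕0⊕1⊕0⊕0⊕1 = 0
s2 (pos 2,3,6,7,10,11,14,15,18,19,22,23,26,27,30,31): 0⊕1⊕1⊕0⊕0⊕0⊕1⊕1⊕0⊕1⊕0⊕0⊕1⊕0⊕1⊕1 = 0
s4 (pos 4,5,6,7,12,13,14,15,20,21,22,23,28,29,30,31): 1⊕1⊕1⊕0⊕0⊕1⊕1⊕1⊕1⊕0⊕0⊕0⊕1⊕0⊕1⊕1 = 0
s8 (pos 8,9,10,11,12,13,14,15,24,25,26,27,28,29,30,31): 1⊕1⊕0⊕0⊕0⊕1⊕1⊕1⊕0⊕1⊕1⊕0⊕1⊕0⊕1⊕1 = 0
s16 (pos 16,17,18,19,20,21,22,23,24,25,26,27,28,29,30,31): 1⊕0⊕0⊕1⊕1⊕0⊕0⊕0⊕0⊕1⊕1⊕0⊕1⊕0⊕1⊕1 = 0
Syndrome s16…s1 = 00000 → no error.
Read data bits from positions 3,5,6,7,9,10,11,12,13,14,15,17,18,19,20,21,22,23,24,25,26,27,28,29,30,31: 11101000111001100001101011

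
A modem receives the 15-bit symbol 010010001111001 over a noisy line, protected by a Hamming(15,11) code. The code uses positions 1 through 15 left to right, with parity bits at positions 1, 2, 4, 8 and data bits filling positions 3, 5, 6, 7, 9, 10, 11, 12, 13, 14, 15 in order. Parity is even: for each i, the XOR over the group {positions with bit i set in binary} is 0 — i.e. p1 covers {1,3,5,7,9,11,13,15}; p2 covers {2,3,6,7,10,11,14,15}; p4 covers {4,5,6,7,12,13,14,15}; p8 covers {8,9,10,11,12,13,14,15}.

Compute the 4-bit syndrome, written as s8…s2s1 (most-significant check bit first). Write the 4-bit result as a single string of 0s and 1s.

1100

s1 (pos 1,3,5,7,9,11,13,15): 0⊕0⊕1⊕0⊕1⊕1⊕0⊕1 = 0
s2 (pos 2,3,6,7,10,11,14,15): 1⊕0⊕0⊕0⊕1⊕1⊕0⊕1 = 0
s4 (pos 4,5,6,7,12,13,14,15): 0⊕1⊕0⊕0⊕1⊕0⊕0⊕1 = 1
s8 (pos 8,9,10,11,12,13,14,15): 0⊕1⊕1⊕1⊕1⊕0⊕0⊕1 = 1
Syndrome s8…s1 = 1100 → error at position 12.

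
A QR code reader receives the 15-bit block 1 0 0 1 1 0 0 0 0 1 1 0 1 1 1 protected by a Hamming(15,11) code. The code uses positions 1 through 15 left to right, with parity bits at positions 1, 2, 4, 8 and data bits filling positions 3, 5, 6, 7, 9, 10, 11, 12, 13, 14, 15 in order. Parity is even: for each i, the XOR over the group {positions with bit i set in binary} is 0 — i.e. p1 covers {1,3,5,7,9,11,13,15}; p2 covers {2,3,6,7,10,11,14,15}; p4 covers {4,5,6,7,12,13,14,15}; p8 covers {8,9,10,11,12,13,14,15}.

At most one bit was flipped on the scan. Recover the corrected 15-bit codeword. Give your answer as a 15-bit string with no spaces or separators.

100110000110011

s1 (pos 1,3,5,7,9,11,13,15): 1⊕0⊕1⊕0⊕0⊕1⊕1⊕1 = 1
s2 (pos 2,3,6,7,10,11,14,15): 0⊕0⊕0⊕0⊕1⊕1⊕1⊕1 = 0
s4 (pos 4,5,6,7,12,13,14,15): 1⊕1⊕0⊕0⊕0⊕1⊕1⊕1 = 1
s8 (pos 8,9,10,11,12,13,14,15): 0⊕0⊕1⊕1⊕0⊕1⊕1⊕1 = 1
Syndrome s8…s1 = 1101 → error at position 13.
Flip position 13: 100110000110111 → 100110000110011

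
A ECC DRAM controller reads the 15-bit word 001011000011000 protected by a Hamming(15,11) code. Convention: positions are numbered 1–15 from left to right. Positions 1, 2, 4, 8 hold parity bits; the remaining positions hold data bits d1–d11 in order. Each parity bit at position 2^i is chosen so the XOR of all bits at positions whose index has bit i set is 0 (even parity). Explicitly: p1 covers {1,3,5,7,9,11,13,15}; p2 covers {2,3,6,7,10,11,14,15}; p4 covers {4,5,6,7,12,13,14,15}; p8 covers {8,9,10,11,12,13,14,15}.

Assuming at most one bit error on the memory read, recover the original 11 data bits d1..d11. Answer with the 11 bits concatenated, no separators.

s1 (pos 1,3,5,7,9,11,13,15): 0⊕1⊕1⊕0⊕0⊕1⊕0⊕0 = 1
s2 (pos 2,3,6,7,10,11,14,15): 0⊕1⊕1⊕0⊕0⊕1⊕0⊕0 = 1
s4 (pos 4,5,6,7,12,13,14,15): 0⊕1⊕1⊕0⊕1⊕0⊕0⊕0 = 1
s8 (pos 8,9,10,11,12,13,14,15): 0⊕0⊕0⊕1⊕1⊕0⊕0⊕0 = 0
Syndrome s8…s1 = 0111 → error at position 7.
Flip position 7: 001011000011000 → 001011100011000
Read data bits from positions 3,5,6,7,9,10,11,12,13,14,15: 11110011000

11110011000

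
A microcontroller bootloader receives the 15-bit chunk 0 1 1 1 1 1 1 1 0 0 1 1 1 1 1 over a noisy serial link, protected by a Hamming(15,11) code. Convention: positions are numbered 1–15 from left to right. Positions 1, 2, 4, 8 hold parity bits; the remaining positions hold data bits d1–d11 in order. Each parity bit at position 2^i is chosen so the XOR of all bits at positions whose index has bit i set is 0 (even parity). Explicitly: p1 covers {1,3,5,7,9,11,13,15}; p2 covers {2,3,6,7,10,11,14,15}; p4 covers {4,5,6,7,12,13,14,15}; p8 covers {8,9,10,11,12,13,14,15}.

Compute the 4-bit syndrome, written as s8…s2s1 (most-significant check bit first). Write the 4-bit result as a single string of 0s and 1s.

s1 (pos 1,3,5,7,9,11,13,15): 0⊕1⊕1⊕1⊕0⊕1⊕1⊕1 = 0
s2 (pos 2,3,6,7,10,11,14,15): 1⊕1⊕1⊕1⊕0⊕1⊕1⊕1 = 1
s4 (pos 4,5,6,7,12,13,14,15): 1⊕1⊕1⊕1⊕1⊕1⊕1⊕1 = 0
s8 (pos 8,9,10,11,12,13,14,15): 1⊕0⊕0⊕1⊕1⊕1⊕1⊕1 = 0
Syndrome s8…s1 = 0010 → error at position 2.

0010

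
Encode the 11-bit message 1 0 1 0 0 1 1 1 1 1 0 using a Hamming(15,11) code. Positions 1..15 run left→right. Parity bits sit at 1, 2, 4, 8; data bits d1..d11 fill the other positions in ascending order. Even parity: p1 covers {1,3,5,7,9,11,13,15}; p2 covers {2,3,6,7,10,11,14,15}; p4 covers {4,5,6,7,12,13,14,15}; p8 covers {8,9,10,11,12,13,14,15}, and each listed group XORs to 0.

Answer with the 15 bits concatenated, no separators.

Place data at non-parity positions: p1 p2 1 p4 0 1 0 p8 0 1 1 1 1 1 0
p1 (pos 1,3,5,7,9,11,13,15): XOR of data positions = 1⊕0⊕0⊕0⊕1⊕1⊕0 = 1
p2 (pos 2,3,6,7,10,11,14,15): XOR of data positions = 1⊕1⊕0⊕1⊕1⊕1⊕0 = 1
p4 (pos 4,5,6,7,12,13,14,15): XOR of data positions = 0⊕1⊕0⊕1⊕1⊕1⊕0 = 0
p8 (pos 8,9,10,11,12,13,14,15): XOR of data positions = 0⊕1⊕1⊕1⊕1⊕1⊕0 = 1
Codeword: 111001010111110

111001010111110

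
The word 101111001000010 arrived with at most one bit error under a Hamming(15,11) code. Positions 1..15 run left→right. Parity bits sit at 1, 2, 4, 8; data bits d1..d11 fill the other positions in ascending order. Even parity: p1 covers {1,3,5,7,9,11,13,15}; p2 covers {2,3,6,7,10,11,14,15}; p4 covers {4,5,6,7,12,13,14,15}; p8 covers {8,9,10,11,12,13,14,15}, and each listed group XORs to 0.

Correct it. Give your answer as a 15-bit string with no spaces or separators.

s1 (pos 1,3,5,7,9,11,13,15): 1⊕1⊕1⊕0⊕1⊕0⊕0⊕0 = 0
s2 (pos 2,3,6,7,10,11,14,15): 0⊕1⊕1⊕0⊕0⊕0⊕1⊕0 = 1
s4 (pos 4,5,6,7,12,13,14,15): 1⊕1⊕1⊕0⊕0⊕0⊕1⊕0 = 0
s8 (pos 8,9,10,11,12,13,14,15): 0⊕1⊕0⊕0⊕0⊕0⊕1⊕0 = 0
Syndrome s8…s1 = 0010 → error at position 2.
Flip position 2: 101111001000010 → 111111001000010

111111001000010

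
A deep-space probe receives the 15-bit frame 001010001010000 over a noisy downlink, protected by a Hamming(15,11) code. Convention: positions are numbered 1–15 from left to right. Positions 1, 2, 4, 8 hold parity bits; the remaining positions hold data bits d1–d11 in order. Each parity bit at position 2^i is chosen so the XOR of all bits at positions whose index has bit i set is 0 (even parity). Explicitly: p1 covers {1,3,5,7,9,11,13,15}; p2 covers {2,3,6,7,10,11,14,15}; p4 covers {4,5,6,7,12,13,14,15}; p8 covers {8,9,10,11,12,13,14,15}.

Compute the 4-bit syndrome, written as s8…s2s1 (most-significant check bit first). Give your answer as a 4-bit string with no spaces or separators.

s1 (pos 1,3,5,7,9,11,13,15): 0⊕1⊕1⊕0⊕1⊕1⊕0⊕0 = 0
s2 (pos 2,3,6,7,10,11,14,15): 0⊕1⊕0⊕0⊕0⊕1⊕0⊕0 = 0
s4 (pos 4,5,6,7,12,13,14,15): 0⊕1⊕0⊕0⊕0⊕0⊕0⊕0 = 1
s8 (pos 8,9,10,11,12,13,14,15): 0⊕1⊕0⊕1⊕0⊕0⊕0⊕0 = 0
Syndrome s8…s1 = 0100 → error at position 4.

0100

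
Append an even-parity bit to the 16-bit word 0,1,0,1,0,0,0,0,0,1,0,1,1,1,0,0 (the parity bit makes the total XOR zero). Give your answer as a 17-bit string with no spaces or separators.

01010000010111000

XOR of the 16 data bits: 0⊕1⊕0⊕1⊕0⊕0⊕0⊕0⊕0⊕1⊕0⊕1⊕1⊕1⊕0⊕0 = 0
Parity bit = 0 (so all 17 bits XOR to 0).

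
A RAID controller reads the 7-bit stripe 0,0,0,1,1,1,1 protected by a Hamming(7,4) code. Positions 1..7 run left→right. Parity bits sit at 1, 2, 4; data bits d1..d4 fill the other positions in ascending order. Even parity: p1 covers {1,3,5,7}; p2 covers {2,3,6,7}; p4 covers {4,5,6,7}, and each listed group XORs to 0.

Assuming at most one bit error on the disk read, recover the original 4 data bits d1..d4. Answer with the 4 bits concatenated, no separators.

s1 (pos 1,3,5,7): 0⊕0⊕1⊕1 = 0
s2 (pos 2,3,6,7): 0⊕0⊕1⊕1 = 0
s4 (pos 4,5,6,7): 1⊕1⊕1⊕1 = 0
Syndrome s4…s1 = 000 → no error.
Read data bits from positions 3,5,6,7: 0111

0111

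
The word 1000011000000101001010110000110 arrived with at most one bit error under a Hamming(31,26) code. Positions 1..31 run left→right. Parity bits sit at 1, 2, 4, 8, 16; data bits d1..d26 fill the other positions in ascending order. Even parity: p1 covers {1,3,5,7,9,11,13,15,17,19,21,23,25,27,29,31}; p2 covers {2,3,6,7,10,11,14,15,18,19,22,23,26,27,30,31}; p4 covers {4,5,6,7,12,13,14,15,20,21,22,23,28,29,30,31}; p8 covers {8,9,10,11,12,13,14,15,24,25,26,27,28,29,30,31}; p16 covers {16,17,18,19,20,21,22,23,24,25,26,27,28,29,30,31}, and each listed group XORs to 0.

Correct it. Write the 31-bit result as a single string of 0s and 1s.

s1 (pos 1,3,5,7,9,11,13,15,17,19,21,23,25,27,29,31): 1⊕0⊕0⊕1⊕0⊕0⊕0⊕0⊕0⊕1⊕1⊕1⊕0⊕0⊕1⊕0 = 0
s2 (pos 2,3,6,7,10,11,14,15,18,19,22,23,26,27,30,31): 0⊕0⊕1⊕1⊕0⊕0⊕1⊕0⊕0⊕1⊕0⊕1⊕0⊕0⊕1⊕0 = 0
s4 (pos 4,5,6,7,12,13,14,15,20,21,22,23,28,29,30,31): 0⊕0⊕1⊕1⊕0⊕0⊕1⊕0⊕0⊕1⊕0⊕1⊕0⊕1⊕1⊕0 = 1
s8 (pos 8,9,10,11,12,13,14,15,24,25,26,27,28,29,30,31): 0⊕0⊕0⊕0⊕0⊕0⊕1⊕0⊕1⊕0⊕0⊕0⊕0⊕1⊕1⊕0 = 0
s16 (pos 16,17,18,19,20,21,22,23,24,25,26,27,28,29,30,31): 1⊕0⊕0⊕1⊕0⊕1⊕0⊕1⊕1⊕0⊕0⊕0⊕0⊕1⊕1⊕0 = 1
Syndrome s16…s1 = 10100 → error at position 20.
Flip position 20: 1000011000000101001010110000110 → 1000011000000101001110110000110

1000011000000101001110110000110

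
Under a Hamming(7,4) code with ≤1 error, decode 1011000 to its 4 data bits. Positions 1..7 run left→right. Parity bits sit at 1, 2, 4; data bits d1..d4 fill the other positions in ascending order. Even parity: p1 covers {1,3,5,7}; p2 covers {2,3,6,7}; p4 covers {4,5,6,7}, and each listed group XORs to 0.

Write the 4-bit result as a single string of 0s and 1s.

1010

s1 (pos 1,3,5,7): 1⊕1⊕0⊕0 = 0
s2 (pos 2,3,6,7): 0⊕1⊕0⊕0 = 1
s4 (pos 4,5,6,7): 1⊕0⊕0⊕0 = 1
Syndrome s4…s1 = 110 → error at position 6.
Flip position 6: 1011000 → 1011010
Read data bits from positions 3,5,6,7: 1010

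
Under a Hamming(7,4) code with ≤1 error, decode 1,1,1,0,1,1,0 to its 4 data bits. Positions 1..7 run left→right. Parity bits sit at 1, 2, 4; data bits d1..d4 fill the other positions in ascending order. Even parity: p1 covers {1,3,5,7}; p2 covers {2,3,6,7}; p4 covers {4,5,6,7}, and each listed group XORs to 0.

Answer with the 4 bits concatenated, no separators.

s1 (pos 1,3,5,7): 1⊕1⊕1⊕0 = 1
s2 (pos 2,3,6,7): 1⊕1⊕1⊕0 = 1
s4 (pos 4,5,6,7): 0⊕1⊕1⊕0 = 0
Syndrome s4…s1 = 011 → error at position 3.
Flip position 3: 1110110 → 1100110
Read data bits from positions 3,5,6,7: 0110

0110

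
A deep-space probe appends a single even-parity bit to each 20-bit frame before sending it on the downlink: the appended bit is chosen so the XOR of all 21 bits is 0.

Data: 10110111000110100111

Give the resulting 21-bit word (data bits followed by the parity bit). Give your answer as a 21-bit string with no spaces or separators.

101101110001101001110

XOR of the 20 data bits: 1⊕0⊕1⊕1⊕0⊕1⊕1⊕1⊕0⊕0⊕0⊕1⊕1⊕0⊕1⊕0⊕0⊕1⊕1⊕1 = 0
Parity bit = 0 (so all 21 bits XOR to 0).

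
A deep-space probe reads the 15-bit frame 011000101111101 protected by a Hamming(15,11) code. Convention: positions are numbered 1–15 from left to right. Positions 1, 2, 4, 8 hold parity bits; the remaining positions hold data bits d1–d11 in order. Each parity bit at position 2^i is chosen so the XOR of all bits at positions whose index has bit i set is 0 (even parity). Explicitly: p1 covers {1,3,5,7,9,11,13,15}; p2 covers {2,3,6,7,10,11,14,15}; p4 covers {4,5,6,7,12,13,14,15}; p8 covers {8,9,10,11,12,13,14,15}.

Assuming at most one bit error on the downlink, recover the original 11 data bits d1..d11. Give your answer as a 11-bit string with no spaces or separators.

10011111101

s1 (pos 1,3,5,7,9,11,13,15): 0⊕1⊕0⊕1⊕1⊕1⊕1⊕1 = 0
s2 (pos 2,3,6,7,10,11,14,15): 1⊕1⊕0⊕1⊕1⊕1⊕0⊕1 = 0
s4 (pos 4,5,6,7,12,13,14,15): 0⊕0⊕0⊕1⊕1⊕1⊕0⊕1 = 0
s8 (pos 8,9,10,11,12,13,14,15): 0⊕1⊕1⊕1⊕1⊕1⊕0⊕1 = 0
Syndrome s8…s1 = 0000 → no error.
Read data bits from positions 3,5,6,7,9,10,11,12,13,14,15: 10011111101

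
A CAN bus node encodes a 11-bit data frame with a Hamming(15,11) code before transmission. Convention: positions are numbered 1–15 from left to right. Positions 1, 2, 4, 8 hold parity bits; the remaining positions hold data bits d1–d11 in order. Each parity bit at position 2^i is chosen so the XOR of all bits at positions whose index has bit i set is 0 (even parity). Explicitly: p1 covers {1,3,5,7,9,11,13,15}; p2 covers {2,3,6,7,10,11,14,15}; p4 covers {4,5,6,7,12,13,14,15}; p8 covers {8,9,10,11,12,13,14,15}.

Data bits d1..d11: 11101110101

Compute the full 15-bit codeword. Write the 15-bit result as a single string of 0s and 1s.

Place data at non-parity positions: p1 p2 1 p4 1 1 0 p8 1 1 1 0 1 0 1
p1 (pos 1,3,5,7,9,11,13,15): XOR of data positions = 1⊕1⊕0⊕1⊕1⊕1⊕1 = 0
p2 (pos 2,3,6,7,10,11,14,15): XOR of data positions = 1⊕1⊕0⊕1⊕1⊕0⊕1 = 1
p4 (pos 4,5,6,7,12,13,14,15): XOR of data positions = 1⊕1⊕0⊕0⊕1⊕0⊕1 = 0
p8 (pos 8,9,10,11,12,13,14,15): XOR of data positions = 1⊕1⊕1⊕0⊕1⊕0⊕1 = 1
Codeword: 011011011110101

011011011110101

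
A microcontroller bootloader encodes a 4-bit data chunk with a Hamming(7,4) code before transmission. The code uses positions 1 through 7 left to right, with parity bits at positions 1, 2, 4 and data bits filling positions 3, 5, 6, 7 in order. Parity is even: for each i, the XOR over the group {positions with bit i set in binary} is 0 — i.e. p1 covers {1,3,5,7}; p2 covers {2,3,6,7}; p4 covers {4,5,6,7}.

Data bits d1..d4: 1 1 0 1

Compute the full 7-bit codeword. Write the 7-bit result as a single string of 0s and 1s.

Place data at non-parity positions: p1 p2 1 p4 1 0 1
p1 (pos 1,3,5,7): XOR of data positions = 1⊕1⊕1 = 1
p2 (pos 2,3,6,7): XOR of data positions = 1⊕0⊕1 = 0
p4 (pos 4,5,6,7): XOR of data positions = 1⊕0⊕1 = 0
Codeword: 1010101

1010101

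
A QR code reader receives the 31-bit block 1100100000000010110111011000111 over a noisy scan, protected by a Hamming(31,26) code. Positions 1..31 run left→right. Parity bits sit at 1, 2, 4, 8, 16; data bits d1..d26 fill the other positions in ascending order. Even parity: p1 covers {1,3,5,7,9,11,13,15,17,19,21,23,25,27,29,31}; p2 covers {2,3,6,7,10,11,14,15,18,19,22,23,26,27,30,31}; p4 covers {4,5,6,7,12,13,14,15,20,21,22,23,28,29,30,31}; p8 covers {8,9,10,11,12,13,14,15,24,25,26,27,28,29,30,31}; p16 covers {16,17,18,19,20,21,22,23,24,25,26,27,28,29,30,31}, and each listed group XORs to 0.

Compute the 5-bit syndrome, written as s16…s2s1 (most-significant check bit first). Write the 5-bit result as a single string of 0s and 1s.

00000

s1 (pos 1,3,5,7,9,11,13,15,17,19,21,23,25,27,29,31): 1⊕0⊕1⊕0⊕0⊕0⊕0⊕1⊕1⊕0⊕1⊕0⊕1⊕0⊕1⊕1 = 0
s2 (pos 2,3,6,7,10,11,14,15,18,19,22,23,26,27,30,31): 1⊕0⊕0⊕0⊕0⊕0⊕0⊕1⊕1⊕0⊕1⊕0⊕0⊕0⊕1⊕1 = 0
s4 (pos 4,5,6,7,12,13,14,15,20,21,22,23,28,29,30,31): 0⊕1⊕0⊕0⊕0⊕0⊕0⊕1⊕1⊕1⊕1⊕0⊕0⊕1⊕1⊕1 = 0
s8 (pos 8,9,10,11,12,13,14,15,24,25,26,27,28,29,30,31): 0⊕0⊕0⊕0⊕0⊕0⊕0⊕1⊕1⊕1⊕0⊕0⊕0⊕1⊕1⊕1 = 0
s16 (pos 16,17,18,19,20,21,22,23,24,25,26,27,28,29,30,31): 0⊕1⊕1⊕0⊕1⊕1⊕1⊕0⊕1⊕1⊕0⊕0⊕0⊕1⊕1⊕1 = 0
Syndrome s16…s1 = 00000 → no error.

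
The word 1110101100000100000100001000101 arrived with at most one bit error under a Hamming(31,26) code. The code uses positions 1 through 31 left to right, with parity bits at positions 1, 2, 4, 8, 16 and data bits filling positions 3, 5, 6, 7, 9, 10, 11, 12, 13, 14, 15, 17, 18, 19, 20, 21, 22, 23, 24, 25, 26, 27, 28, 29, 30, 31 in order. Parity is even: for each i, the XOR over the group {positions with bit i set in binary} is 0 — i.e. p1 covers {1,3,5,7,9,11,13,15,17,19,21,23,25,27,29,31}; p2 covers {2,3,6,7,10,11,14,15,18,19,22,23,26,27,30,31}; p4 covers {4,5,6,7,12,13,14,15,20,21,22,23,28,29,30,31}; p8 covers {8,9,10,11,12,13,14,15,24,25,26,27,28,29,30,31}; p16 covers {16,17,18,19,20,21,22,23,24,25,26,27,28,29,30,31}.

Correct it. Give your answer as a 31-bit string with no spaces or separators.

s1 (pos 1,3,5,7,9,11,13,15,17,19,21,23,25,27,29,31): 1⊕1⊕1⊕1⊕0⊕0⊕0⊕0⊕0⊕0⊕0⊕0⊕1⊕0⊕1⊕1 = 1
s2 (pos 2,3,6,7,10,11,14,15,18,19,22,23,26,27,30,31): 1⊕1⊕0⊕1⊕0⊕0⊕1⊕0⊕0⊕0⊕0⊕0⊕0⊕0⊕0⊕1 = 1
s4 (pos 4,5,6,7,12,13,14,15,20,21,22,23,28,29,30,31): 0⊕1⊕0⊕1⊕0⊕0⊕1⊕0⊕1⊕0⊕0⊕0⊕0⊕1⊕0⊕1 = 0
s8 (pos 8,9,10,11,12,13,14,15,24,25,26,27,28,29,30,31): 1⊕0⊕0⊕0⊕0⊕0⊕1⊕0⊕0⊕1⊕0⊕0⊕0⊕1⊕0⊕1 = 1
s16 (pos 16,17,18,19,20,21,22,23,24,25,26,27,28,29,30,31): 0⊕0⊕0⊕0⊕1⊕0⊕0⊕0⊕0⊕1⊕0⊕0⊕0⊕1⊕0⊕1 = 0
Syndrome s16…s1 = 01011 → error at position 11.
Flip position 11: 1110101100000100000100001000101 → 1110101100100100000100001000101

1110101100100100000100001000101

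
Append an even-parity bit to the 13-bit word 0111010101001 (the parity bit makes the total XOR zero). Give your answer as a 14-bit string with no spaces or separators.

01110101010011

XOR of the 13 data bits: 0⊕1⊕1⊕1⊕0⊕1⊕0⊕1⊕0⊕1⊕0⊕0⊕1 = 1
Parity bit = 1 (so all 14 bits XOR to 0).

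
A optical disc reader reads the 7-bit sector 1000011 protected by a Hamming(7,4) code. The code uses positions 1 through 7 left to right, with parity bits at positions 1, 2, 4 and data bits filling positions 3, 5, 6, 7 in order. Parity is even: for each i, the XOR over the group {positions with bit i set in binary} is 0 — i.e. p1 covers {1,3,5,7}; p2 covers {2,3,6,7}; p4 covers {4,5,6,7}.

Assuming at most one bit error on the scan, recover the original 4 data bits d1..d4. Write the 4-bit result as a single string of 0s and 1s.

0011

s1 (pos 1,3,5,7): 1⊕0⊕0⊕1 = 0
s2 (pos 2,3,6,7): 0⊕0⊕1⊕1 = 0
s4 (pos 4,5,6,7): 0⊕0⊕1⊕1 = 0
Syndrome s4…s1 = 000 → no error.
Read data bits from positions 3,5,6,7: 0011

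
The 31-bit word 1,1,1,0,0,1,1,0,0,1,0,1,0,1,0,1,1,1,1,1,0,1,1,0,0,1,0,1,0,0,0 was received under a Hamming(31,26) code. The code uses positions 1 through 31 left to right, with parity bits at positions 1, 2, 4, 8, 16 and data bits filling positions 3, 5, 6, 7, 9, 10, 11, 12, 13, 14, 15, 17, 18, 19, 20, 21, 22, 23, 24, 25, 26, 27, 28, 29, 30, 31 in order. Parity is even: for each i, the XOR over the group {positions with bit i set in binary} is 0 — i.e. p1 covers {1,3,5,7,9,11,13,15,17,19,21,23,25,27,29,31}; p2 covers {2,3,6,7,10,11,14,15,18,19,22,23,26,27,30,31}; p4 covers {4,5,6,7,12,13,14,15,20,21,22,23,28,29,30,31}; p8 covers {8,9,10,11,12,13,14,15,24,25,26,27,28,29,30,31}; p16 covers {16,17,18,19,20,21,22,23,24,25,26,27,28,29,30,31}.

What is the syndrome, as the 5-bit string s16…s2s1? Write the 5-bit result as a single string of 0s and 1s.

s1 (pos 1,3,5,7,9,11,13,15,17,19,21,23,25,27,29,31): 1⊕1⊕0⊕1⊕0⊕0⊕0⊕0⊕1⊕1⊕0⊕1⊕0⊕0⊕0⊕0 = 0
s2 (pos 2,3,6,7,10,11,14,15,18,19,22,23,26,27,30,31): 1⊕1⊕1⊕1⊕1⊕0⊕1⊕0⊕1⊕1⊕1⊕1⊕1⊕0⊕0⊕0 = 1
s4 (pos 4,5,6,7,12,13,14,15,20,21,22,23,28,29,30,31): 0⊕0⊕1⊕1⊕1⊕0⊕1⊕0⊕1⊕0⊕1⊕1⊕1⊕0⊕0⊕0 = 0
s8 (pos 8,9,10,11,12,13,14,15,24,25,26,27,28,29,30,31): 0⊕0⊕1⊕0⊕1⊕0⊕1⊕0⊕0⊕0⊕1⊕0⊕1⊕0⊕0⊕0 = 1
s16 (pos 16,17,18,19,20,21,22,23,24,25,26,27,28,29,30,31): 1⊕1⊕1⊕1⊕1⊕0⊕1⊕1⊕0⊕0⊕1⊕0⊕1⊕0⊕0⊕0 = 1
Syndrome s16…s1 = 11010 → error at position 26.

11010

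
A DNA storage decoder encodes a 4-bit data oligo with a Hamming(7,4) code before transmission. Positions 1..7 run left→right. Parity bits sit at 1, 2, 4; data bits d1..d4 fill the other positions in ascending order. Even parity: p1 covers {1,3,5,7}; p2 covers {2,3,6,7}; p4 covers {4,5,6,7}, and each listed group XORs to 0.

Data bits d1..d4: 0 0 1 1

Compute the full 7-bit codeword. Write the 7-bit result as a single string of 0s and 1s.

1000011

Place data at non-parity positions: p1 p2 0 p4 0 1 1
p1 (pos 1,3,5,7): XOR of data positions = 0⊕0⊕1 = 1
p2 (pos 2,3,6,7): XOR of data positions = 0⊕1⊕1 = 0
p4 (pos 4,5,6,7): XOR of data positions = 0⊕1⊕1 = 0
Codeword: 1000011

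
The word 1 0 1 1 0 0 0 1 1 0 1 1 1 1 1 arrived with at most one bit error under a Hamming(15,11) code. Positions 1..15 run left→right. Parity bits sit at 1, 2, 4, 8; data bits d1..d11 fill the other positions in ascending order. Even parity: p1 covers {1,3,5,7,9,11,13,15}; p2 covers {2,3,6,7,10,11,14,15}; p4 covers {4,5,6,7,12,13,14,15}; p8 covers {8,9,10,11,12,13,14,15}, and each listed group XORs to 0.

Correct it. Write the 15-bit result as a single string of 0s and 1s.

101100011010111

s1 (pos 1,3,5,7,9,11,13,15): 1⊕1⊕0⊕0⊕1⊕1⊕1⊕1 = 0
s2 (pos 2,3,6,7,10,11,14,15): 0⊕1⊕0⊕0⊕0⊕1⊕1⊕1 = 0
s4 (pos 4,5,6,7,12,13,14,15): 1⊕0⊕0⊕0⊕1⊕1⊕1⊕1 = 1
s8 (pos 8,9,10,11,12,13,14,15): 1⊕1⊕0⊕1⊕1⊕1⊕1⊕1 = 1
Syndrome s8…s1 = 1100 → error at position 12.
Flip position 12: 101100011011111 → 101100011010111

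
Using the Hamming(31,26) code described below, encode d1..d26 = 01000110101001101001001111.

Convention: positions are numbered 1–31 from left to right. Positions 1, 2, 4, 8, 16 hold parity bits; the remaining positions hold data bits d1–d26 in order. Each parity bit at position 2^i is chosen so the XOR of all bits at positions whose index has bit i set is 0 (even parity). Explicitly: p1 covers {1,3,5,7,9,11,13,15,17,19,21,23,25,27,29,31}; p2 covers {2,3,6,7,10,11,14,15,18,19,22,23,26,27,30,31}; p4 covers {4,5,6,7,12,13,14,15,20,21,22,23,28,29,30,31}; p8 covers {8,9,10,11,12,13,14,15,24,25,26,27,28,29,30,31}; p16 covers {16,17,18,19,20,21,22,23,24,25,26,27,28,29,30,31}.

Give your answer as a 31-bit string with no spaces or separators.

0101100101101010001101001001111

Place data at non-parity positions: p1 p2 0 p4 1 0 0 p8 0 1 1 0 1 0 1 p16 0 0 1 1 0 1 0 0 1 0 0 1 1 1 1
p1 (pos 1,3,5,7,9,11,13,15,17,19,21,23,25,27,29,31): XOR of data positions = 0⊕1⊕0⊕0⊕1⊕1⊕1⊕0⊕1⊕0⊕0⊕1⊕0⊕1⊕1 = 0
p2 (pos 2,3,6,7,10,11,14,15,18,19,22,23,26,27,30,31): XOR of data positions = 0⊕0⊕0⊕1⊕1⊕0⊕1⊕0⊕1⊕1⊕0⊕0⊕0⊕1⊕1 = 1
p4 (pos 4,5,6,7,12,13,14,15,20,21,22,23,28,29,30,31): XOR of data positions = 1⊕0⊕0⊕0⊕1⊕0⊕1⊕1⊕0⊕1⊕0⊕1⊕1⊕1⊕1 = 1
p8 (pos 8,9,10,11,12,13,14,15,24,25,26,27,28,29,30,31): XOR of data positions = 0⊕1⊕1⊕0⊕1⊕0⊕1⊕0⊕1⊕0⊕0⊕1⊕1⊕1⊕1 = 1
p16 (pos 16,17,18,19,20,21,22,23,24,25,26,27,28,29,30,31): XOR of data positions = 0⊕0⊕1⊕1⊕0⊕1⊕0⊕0⊕1⊕0⊕0⊕1⊕1⊕1⊕1 = 0
Codeword: 0101100101101010001101001001111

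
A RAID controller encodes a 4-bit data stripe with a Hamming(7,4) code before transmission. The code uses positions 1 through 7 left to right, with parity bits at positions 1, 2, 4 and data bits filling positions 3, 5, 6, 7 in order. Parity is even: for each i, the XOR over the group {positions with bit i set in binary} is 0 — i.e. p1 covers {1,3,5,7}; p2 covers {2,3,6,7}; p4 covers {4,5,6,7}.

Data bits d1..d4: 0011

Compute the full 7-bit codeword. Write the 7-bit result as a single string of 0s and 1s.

Place data at non-parity positions: p1 p2 0 p4 0 1 1
p1 (pos 1,3,5,7): XOR of data positions = 0⊕0⊕1 = 1
p2 (pos 2,3,6,7): XOR of data positions = 0⊕1⊕1 = 0
p4 (pos 4,5,6,7): XOR of data positions = 0⊕1⊕1 = 0
Codeword: 1000011

1000011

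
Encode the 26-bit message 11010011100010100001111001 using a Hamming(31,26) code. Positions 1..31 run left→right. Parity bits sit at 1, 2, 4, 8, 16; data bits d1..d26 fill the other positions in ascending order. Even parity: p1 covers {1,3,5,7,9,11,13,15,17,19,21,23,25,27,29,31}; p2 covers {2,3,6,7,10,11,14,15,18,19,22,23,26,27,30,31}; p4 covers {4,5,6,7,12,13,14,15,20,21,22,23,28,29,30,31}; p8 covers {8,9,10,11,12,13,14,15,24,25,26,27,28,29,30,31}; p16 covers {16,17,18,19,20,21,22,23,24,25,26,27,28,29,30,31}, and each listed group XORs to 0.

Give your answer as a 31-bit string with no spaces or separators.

Place data at non-parity positions: p1 p2 1 p4 1 0 1 p8 0 0 1 1 1 0 0 p16 0 1 0 1 0 0 0 0 1 1 1 1 0 0 1
p1 (pos 1,3,5,7,9,11,13,15,17,19,21,23,25,27,29,31): XOR of data positions = 1⊕1⊕1⊕0⊕1⊕1⊕0⊕0⊕0⊕0⊕0⊕1⊕1⊕0⊕1 = 0
p2 (pos 2,3,6,7,10,11,14,15,18,19,22,23,26,27,30,31): XOR of data positions = 1⊕0⊕1⊕0⊕1⊕0⊕0⊕1⊕0⊕0⊕0⊕1⊕1⊕0⊕1 = 1
p4 (pos 4,5,6,7,12,13,14,15,20,21,22,23,28,29,30,31): XOR of data positions = 1⊕0⊕1⊕1⊕1⊕0⊕0⊕1⊕0⊕0⊕0⊕1⊕0⊕0⊕1 = 1
p8 (pos 8,9,10,11,12,13,14,15,24,25,26,27,28,29,30,31): XOR of data positions = 0⊕0⊕1⊕1⊕1⊕0⊕0⊕0⊕1⊕1⊕1⊕1⊕0⊕0⊕1 = 0
p16 (pos 16,17,18,19,20,21,22,23,24,25,26,27,28,29,30,31): XOR of data positions = 0⊕1⊕0⊕1⊕0⊕0⊕0⊕0⊕1⊕1⊕1⊕1⊕0⊕0⊕1 = 1
Codeword: 0111101000111001010100001111001

0111101000111001010100001111001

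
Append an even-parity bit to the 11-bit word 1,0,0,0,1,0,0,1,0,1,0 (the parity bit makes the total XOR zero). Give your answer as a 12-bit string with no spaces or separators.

100010010100

XOR of the 11 data bits: 1⊕0⊕0⊕0⊕1⊕0⊕0⊕1⊕0⊕1⊕0 = 0
Parity bit = 0 (so all 12 bits XOR to 0).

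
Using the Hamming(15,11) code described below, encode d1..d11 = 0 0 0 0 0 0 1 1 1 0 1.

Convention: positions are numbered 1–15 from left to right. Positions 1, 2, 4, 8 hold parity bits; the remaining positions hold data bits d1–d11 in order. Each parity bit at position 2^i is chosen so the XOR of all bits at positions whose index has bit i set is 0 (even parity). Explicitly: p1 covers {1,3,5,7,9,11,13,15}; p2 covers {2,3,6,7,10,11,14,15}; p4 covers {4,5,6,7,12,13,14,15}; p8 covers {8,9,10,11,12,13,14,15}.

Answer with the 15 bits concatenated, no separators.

Place data at non-parity positions: p1 p2 0 p4 0 0 0 p8 0 0 1 1 1 0 1
p1 (pos 1,3,5,7,9,11,13,15): XOR of data positions = 0⊕0⊕0⊕0⊕1⊕1⊕1 = 1
p2 (pos 2,3,6,7,10,11,14,15): XOR of data positions = 0⊕0⊕0⊕0⊕1⊕0⊕1 = 0
p4 (pos 4,5,6,7,12,13,14,15): XOR of data positions = 0⊕0⊕0⊕1⊕1⊕0⊕1 = 1
p8 (pos 8,9,10,11,12,13,14,15): XOR of data positions = 0⊕0⊕1⊕1⊕1⊕0⊕1 = 0
Codeword: 100100000011101

100100000011101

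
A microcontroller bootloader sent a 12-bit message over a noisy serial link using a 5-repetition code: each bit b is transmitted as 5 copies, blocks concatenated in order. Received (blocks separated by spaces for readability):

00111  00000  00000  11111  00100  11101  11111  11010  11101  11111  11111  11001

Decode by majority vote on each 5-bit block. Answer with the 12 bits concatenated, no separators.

100101111111

Block 1 (00111): 3 ones → 1
Block 2 (00000): 0 ones → 0
Block 3 (00000): 0 ones → 0
Block 4 (11111): 5 ones → 1
Block 5 (00100): 1 one → 0
Block 6 (11101): 4 ones → 1
Block 7 (11111): 5 ones → 1
Block 8 (11010): 3 ones → 1
Block 9 (11101): 4 ones → 1
Block 10 (11111): 5 ones → 1
Block 11 (11111): 5 ones → 1
Block 12 (11001): 3 ones → 1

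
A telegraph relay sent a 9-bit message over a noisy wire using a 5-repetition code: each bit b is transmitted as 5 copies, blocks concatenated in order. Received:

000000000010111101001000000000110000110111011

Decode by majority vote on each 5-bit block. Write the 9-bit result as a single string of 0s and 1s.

001000011

Block 1 (00000): 0 ones → 0
Block 2 (00000): 0 ones → 0
Block 3 (10111): 4 ones → 1
Block 4 (10100): 2 ones → 0
Block 5 (10000): 1 one → 0
Block 6 (00000): 0 ones → 0
Block 7 (11000): 2 ones → 0
Block 8 (01101): 3 ones → 1
Block 9 (11011): 4 ones → 1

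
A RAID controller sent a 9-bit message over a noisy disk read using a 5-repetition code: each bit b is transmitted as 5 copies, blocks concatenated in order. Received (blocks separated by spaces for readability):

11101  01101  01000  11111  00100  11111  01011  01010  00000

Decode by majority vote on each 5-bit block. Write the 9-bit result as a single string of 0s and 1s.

110101100

Block 1 (11101): 4 ones → 1
Block 2 (01101): 3 ones → 1
Block 3 (01000): 1 one → 0
Block 4 (11111): 5 ones → 1
Block 5 (00100): 1 one → 0
Block 6 (11111): 5 ones → 1
Block 7 (01011): 3 ones → 1
Block 8 (01010): 2 ones → 0
Block 9 (00000): 0 ones → 0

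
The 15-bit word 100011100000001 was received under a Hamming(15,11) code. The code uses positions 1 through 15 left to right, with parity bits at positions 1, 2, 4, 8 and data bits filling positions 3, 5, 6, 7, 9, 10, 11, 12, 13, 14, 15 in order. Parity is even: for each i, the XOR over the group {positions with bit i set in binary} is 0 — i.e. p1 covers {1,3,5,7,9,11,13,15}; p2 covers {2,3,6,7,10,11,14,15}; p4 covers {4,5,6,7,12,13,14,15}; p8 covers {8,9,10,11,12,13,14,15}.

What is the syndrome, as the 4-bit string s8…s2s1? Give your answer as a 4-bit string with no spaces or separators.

s1 (pos 1,3,5,7,9,11,13,15): 1⊕0⊕1⊕1⊕0⊕0⊕0⊕1 = 0
s2 (pos 2,3,6,7,10,11,14,15): 0⊕0⊕1⊕1⊕0⊕0⊕0⊕1 = 1
s4 (pos 4,5,6,7,12,13,14,15): 0⊕1⊕1⊕1⊕0⊕0⊕0⊕1 = 0
s8 (pos 8,9,10,11,12,13,14,15): 0⊕0⊕0⊕0⊕0⊕0⊕0⊕1 = 1
Syndrome s8…s1 = 1010 → error at position 10.

1010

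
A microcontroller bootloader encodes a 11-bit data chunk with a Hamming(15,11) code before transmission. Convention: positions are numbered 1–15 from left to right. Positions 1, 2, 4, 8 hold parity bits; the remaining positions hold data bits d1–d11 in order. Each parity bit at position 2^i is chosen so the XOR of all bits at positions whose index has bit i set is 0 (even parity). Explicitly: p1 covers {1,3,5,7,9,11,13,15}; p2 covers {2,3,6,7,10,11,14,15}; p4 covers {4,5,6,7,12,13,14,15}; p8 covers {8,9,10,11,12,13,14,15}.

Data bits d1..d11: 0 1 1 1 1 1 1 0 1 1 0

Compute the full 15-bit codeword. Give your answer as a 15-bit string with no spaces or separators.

Place data at non-parity positions: p1 p2 0 p4 1 1 1 p8 1 1 1 0 1 1 0
p1 (pos 1,3,5,7,9,11,13,15): XOR of data positions = 0⊕1⊕1⊕1⊕1⊕1⊕0 = 1
p2 (pos 2,3,6,7,10,11,14,15): XOR of data positions = 0⊕1⊕1⊕1⊕1⊕1⊕0 = 1
p4 (pos 4,5,6,7,12,13,14,15): XOR of data positions = 1⊕1⊕1⊕0⊕1⊕1⊕0 = 1
p8 (pos 8,9,10,11,12,13,14,15): XOR of data positions = 1⊕1⊕1⊕0⊕1⊕1⊕0 = 1
Codeword: 110111111110110

110111111110110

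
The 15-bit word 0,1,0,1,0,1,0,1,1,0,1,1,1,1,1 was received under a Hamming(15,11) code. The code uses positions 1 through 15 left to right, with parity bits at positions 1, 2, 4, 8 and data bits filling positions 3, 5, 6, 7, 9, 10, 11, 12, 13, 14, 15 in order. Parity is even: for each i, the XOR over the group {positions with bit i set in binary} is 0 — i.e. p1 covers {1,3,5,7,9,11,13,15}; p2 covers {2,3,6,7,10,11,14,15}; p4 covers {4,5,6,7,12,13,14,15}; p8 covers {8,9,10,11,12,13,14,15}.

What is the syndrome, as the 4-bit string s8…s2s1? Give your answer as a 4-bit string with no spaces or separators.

s1 (pos 1,3,5,7,9,11,13,15): 0⊕0⊕0⊕0⊕1⊕1⊕1⊕1 = 0
s2 (pos 2,3,6,7,10,11,14,15): 1⊕0⊕1⊕0⊕0⊕1⊕1⊕1 = 1
s4 (pos 4,5,6,7,12,13,14,15): 1⊕0⊕1⊕0⊕1⊕1⊕1⊕1 = 0
s8 (pos 8,9,10,11,12,13,14,15): 1⊕1⊕0⊕1⊕1⊕1⊕1⊕1 = 1
Syndrome s8…s1 = 1010 → error at position 10.

1010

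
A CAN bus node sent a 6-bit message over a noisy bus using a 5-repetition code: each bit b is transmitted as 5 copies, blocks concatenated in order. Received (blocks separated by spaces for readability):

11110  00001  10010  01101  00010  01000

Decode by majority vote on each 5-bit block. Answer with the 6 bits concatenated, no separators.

Block 1 (11110): 4 ones → 1
Block 2 (00001): 1 one → 0
Block 3 (10010): 2 ones → 0
Block 4 (01101): 3 ones → 1
Block 5 (00010): 1 one → 0
Block 6 (01000): 1 one → 0

100100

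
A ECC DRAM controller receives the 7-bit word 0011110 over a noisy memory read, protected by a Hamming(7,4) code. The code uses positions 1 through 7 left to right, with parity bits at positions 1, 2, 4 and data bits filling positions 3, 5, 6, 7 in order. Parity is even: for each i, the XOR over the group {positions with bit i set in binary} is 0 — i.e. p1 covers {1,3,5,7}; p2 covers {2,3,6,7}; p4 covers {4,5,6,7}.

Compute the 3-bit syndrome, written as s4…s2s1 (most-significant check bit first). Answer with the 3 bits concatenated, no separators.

s1 (pos 1,3,5,7): 0⊕1⊕1⊕0 = 0
s2 (pos 2,3,6,7): 0⊕1⊕1⊕0 = 0
s4 (pos 4,5,6,7): 1⊕1⊕1⊕0 = 1
Syndrome s4…s1 = 100 → error at position 4.

100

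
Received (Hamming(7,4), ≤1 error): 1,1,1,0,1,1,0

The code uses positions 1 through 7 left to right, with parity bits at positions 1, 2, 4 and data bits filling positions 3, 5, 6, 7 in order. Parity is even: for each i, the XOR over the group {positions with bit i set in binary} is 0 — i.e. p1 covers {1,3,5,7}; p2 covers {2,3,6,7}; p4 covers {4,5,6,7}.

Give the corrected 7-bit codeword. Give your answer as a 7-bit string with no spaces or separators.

s1 (pos 1,3,5,7): 1⊕1⊕1⊕0 = 1
s2 (pos 2,3,6,7): 1⊕1⊕1⊕0 = 1
s4 (pos 4,5,6,7): 0⊕1⊕1⊕0 = 0
Syndrome s4…s1 = 011 → error at position 3.
Flip position 3: 1110110 → 1100110

1100110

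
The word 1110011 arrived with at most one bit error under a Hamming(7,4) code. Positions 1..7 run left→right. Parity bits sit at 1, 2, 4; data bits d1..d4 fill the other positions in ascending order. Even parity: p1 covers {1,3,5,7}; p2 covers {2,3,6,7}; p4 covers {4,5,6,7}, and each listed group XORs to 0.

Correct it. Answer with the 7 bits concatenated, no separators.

0110011

s1 (pos 1,3,5,7): 1⊕1⊕0⊕1 = 1
s2 (pos 2,3,6,7): 1⊕1⊕1⊕1 = 0
s4 (pos 4,5,6,7): 0⊕0⊕1⊕1 = 0
Syndrome s4…s1 = 001 → error at position 1.
Flip position 1: 1110011 → 0110011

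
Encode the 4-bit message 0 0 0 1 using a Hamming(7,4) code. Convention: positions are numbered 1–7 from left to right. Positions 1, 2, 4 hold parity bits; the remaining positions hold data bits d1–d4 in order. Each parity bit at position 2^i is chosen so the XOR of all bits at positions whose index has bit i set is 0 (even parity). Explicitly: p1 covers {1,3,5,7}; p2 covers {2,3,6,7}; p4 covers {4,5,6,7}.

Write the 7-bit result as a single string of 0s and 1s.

1101001

Place data at non-parity positions: p1 p2 0 p4 0 0 1
p1 (pos 1,3,5,7): XOR of data positions = 0⊕0⊕1 = 1
p2 (pos 2,3,6,7): XOR of data positions = 0⊕0⊕1 = 1
p4 (pos 4,5,6,7): XOR of data positions = 0⊕0⊕1 = 1
Codeword: 1101001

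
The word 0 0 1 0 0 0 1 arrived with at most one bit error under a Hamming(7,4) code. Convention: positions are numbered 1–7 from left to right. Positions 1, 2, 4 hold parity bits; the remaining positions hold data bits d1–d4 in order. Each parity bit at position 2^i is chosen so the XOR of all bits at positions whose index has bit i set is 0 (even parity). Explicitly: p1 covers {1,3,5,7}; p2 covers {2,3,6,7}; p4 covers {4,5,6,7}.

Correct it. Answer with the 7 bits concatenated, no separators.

0011001

s1 (pos 1,3,5,7): 0⊕1⊕0⊕1 = 0
s2 (pos 2,3,6,7): 0⊕1⊕0⊕1 = 0
s4 (pos 4,5,6,7): 0⊕0⊕0⊕1 = 1
Syndrome s4…s1 = 100 → error at position 4.
Flip position 4: 0010001 → 0011001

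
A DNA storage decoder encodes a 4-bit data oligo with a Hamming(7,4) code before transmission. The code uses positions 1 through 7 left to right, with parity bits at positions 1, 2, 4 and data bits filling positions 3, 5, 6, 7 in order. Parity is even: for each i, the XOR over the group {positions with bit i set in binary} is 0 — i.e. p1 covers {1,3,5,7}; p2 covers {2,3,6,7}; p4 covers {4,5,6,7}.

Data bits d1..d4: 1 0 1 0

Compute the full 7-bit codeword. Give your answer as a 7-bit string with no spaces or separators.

Place data at non-parity positions: p1 p2 1 p4 0 1 0
p1 (pos 1,3,5,7): XOR of data positions = 1⊕0⊕0 = 1
p2 (pos 2,3,6,7): XOR of data positions = 1⊕1⊕0 = 0
p4 (pos 4,5,6,7): XOR of data positions = 0⊕1⊕0 = 1
Codeword: 1011010

1011010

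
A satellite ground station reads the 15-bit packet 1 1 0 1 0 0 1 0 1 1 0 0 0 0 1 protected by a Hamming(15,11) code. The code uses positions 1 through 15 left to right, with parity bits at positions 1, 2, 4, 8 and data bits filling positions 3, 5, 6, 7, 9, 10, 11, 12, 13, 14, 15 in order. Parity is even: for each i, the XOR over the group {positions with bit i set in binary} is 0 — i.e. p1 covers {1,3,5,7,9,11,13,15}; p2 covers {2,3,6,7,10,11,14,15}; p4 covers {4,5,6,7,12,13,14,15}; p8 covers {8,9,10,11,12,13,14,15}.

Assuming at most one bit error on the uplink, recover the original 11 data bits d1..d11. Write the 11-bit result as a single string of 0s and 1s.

s1 (pos 1,3,5,7,9,11,13,15): 1⊕0⊕0⊕1⊕1⊕0⊕0⊕1 = 0
s2 (pos 2,3,6,7,10,11,14,15): 1⊕0⊕0⊕1⊕1⊕0⊕0⊕1 = 0
s4 (pos 4,5,6,7,12,13,14,15): 1⊕0⊕0⊕1⊕0⊕0⊕0⊕1 = 1
s8 (pos 8,9,10,11,12,13,14,15): 0⊕1⊕1⊕0⊕0⊕0⊕0⊕1 = 1
Syndrome s8…s1 = 1100 → error at position 12.
Flip position 12: 110100101100001 → 110100101101001
Read data bits from positions 3,5,6,7,9,10,11,12,13,14,15: 00011101001

00011101001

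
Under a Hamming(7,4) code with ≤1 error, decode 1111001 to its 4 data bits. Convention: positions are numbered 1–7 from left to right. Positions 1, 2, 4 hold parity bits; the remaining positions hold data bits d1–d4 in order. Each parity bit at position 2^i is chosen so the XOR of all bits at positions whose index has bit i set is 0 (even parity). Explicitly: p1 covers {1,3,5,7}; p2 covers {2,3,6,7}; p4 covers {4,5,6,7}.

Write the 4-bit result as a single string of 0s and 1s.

s1 (pos 1,3,5,7): 1⊕1⊕0⊕1 = 1
s2 (pos 2,3,6,7): 1⊕1⊕0⊕1 = 1
s4 (pos 4,5,6,7): 1⊕0⊕0⊕1 = 0
Syndrome s4…s1 = 011 → error at position 3.
Flip position 3: 1111001 → 1101001
Read data bits from positions 3,5,6,7: 0001

0001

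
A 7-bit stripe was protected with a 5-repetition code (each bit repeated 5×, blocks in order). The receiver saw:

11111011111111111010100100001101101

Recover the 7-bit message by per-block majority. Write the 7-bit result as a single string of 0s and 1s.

1111001

Block 1 (11111): 5 ones → 1
Block 2 (01111): 4 ones → 1
Block 3 (11111): 5 ones → 1
Block 4 (11010): 3 ones → 1
Block 5 (10010): 2 ones → 0
Block 6 (00011): 2 ones → 0
Block 7 (01101): 3 ones → 1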